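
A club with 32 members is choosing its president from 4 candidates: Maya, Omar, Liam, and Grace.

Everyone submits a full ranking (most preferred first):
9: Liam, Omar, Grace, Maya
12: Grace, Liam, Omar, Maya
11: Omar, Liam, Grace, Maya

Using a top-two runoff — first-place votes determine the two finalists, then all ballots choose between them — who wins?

Omar

Round 1 first-place votes: Maya 0, Omar 11, Liam 9, Grace 12. Grace and Omar advance.
Runoff: Grace is ranked above Omar on 12 ballots, Omar above Grace on 20.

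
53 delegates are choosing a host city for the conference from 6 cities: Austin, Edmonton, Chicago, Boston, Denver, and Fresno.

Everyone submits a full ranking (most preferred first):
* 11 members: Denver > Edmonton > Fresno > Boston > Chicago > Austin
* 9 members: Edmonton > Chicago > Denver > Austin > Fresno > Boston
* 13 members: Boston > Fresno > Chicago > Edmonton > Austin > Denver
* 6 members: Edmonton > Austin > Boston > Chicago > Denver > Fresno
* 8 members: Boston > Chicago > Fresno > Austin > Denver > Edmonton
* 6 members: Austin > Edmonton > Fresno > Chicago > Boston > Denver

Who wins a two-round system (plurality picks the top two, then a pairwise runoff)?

Round 1 first-place votes: Austin 6, Edmonton 15, Chicago 0, Boston 21, Denver 11, Fresno 0. Boston and Edmonton advance.
Runoff: Boston is ranked above Edmonton on 21 ballots, Edmonton above Boston on 32.

Edmonton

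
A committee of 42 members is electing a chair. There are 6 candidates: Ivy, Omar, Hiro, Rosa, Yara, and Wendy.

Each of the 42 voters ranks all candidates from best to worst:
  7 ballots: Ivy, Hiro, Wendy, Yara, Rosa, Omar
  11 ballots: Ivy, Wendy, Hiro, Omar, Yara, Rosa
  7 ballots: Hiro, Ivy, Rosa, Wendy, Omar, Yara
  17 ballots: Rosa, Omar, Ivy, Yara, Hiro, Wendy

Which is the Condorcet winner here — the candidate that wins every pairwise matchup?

Ivy

Ivy vs Omar: 25–17
Ivy vs Hiro: 35–7
Ivy vs Rosa: 25–17
Ivy vs Yara: 42–0
Ivy vs Wendy: 42–0
Ivy beats every other candidate.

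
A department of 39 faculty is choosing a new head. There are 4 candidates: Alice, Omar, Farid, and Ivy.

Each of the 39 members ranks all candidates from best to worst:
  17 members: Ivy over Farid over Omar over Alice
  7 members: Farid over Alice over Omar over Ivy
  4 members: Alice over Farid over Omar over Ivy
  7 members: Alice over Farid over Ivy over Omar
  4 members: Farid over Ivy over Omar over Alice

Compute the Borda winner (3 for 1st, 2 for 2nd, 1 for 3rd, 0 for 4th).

Farid

Alice: 17×0 + 7×2 + 4×3 + 7×3 + 4×0 = 47
Omar: 17×1 + 7×1 + 4×1 + 7×0 + 4×1 = 32
Farid: 17×2 + 7×3 + 4×2 + 7×2 + 4×3 = 89
Ivy: 17×3 + 7×0 + 4×0 + 7×1 + 4×2 = 66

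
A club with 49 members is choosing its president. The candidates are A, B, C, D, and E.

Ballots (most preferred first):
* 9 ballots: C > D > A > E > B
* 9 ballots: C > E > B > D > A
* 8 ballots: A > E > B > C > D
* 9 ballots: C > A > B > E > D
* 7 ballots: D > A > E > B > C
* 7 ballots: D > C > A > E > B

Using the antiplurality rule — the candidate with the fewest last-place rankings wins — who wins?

Last-place votes: A 9, B 16, C 7, D 17, E 0.

E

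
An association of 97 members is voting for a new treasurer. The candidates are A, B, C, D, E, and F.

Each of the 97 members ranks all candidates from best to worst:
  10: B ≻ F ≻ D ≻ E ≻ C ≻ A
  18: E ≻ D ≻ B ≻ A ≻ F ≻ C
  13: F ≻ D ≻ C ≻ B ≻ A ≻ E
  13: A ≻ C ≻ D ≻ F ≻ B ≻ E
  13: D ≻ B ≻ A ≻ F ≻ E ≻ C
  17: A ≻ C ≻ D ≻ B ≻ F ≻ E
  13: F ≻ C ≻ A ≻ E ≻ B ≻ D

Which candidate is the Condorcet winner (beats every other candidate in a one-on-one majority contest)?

D vs A: 54–43
D vs B: 74–23
D vs C: 54–43
D vs E: 66–31
D vs F: 61–36
D beats every other candidate.

D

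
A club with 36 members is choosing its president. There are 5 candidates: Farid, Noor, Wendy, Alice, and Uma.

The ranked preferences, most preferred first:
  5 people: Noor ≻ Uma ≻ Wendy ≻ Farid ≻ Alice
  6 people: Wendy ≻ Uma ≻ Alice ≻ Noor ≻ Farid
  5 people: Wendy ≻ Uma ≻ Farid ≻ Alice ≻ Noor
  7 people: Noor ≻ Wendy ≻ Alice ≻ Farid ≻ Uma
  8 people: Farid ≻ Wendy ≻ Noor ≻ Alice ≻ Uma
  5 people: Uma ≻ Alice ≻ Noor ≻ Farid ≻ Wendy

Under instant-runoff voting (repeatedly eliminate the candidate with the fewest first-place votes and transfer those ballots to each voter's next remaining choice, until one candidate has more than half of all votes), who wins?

Wendy

Round 1: Farid 8, Noor 12, Wendy 11, Alice 0, Uma 5. Alice eliminated.
Round 2: Farid 8, Noor 12, Wendy 11, Uma 5. Uma eliminated.
Round 3: Farid 8, Noor 17, Wendy 11. Farid eliminated.
Round 4: Noor 17, Wendy 19. Wendy has a majority (≥19).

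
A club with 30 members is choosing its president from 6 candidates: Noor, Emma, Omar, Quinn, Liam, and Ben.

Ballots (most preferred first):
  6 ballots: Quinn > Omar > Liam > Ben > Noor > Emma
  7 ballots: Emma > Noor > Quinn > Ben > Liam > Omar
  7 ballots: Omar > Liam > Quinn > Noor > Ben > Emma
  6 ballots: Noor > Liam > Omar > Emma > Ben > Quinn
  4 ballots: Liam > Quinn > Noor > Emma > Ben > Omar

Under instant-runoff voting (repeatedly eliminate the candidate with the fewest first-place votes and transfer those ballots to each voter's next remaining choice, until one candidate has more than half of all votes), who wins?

Quinn

Round 1: Noor 6, Emma 7, Omar 7, Quinn 6, Liam 4, Ben 0. Ben eliminated.
Round 2: Noor 6, Emma 7, Omar 7, Quinn 6, Liam 4. Liam eliminated.
Round 3: Noor 6, Emma 7, Omar 7, Quinn 10. Noor eliminated.
Round 4: Emma 7, Omar 13, Quinn 10. Emma eliminated.
Round 5: Omar 13, Quinn 17. Quinn has a majority (≥16).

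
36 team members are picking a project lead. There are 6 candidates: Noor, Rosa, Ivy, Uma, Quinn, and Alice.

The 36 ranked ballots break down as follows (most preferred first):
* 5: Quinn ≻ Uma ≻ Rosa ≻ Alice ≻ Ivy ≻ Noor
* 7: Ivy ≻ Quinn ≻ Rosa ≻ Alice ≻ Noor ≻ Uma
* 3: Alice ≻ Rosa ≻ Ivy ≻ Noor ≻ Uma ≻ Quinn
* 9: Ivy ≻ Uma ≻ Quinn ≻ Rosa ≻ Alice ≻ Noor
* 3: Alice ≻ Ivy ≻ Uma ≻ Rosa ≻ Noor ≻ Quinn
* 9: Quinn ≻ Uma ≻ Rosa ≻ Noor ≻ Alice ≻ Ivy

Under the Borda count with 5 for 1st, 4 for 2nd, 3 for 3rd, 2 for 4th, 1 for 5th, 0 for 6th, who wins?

Noor: 5×0 + 7×1 + 3×2 + 9×0 + 3×1 + 9×2 = 34
Rosa: 5×3 + 7×3 + 3×4 + 9×2 + 3×2 + 9×3 = 99
Ivy: 5×1 + 7×5 + 3×3 + 9×5 + 3×4 + 9×0 = 106
Uma: 5×4 + 7×0 + 3×1 + 9×4 + 3×3 + 9×4 = 104
Quinn: 5×5 + 7×4 + 3×0 + 9×3 + 3×0 + 9×5 = 125
Alice: 5×2 + 7×2 + 3×5 + 9×1 + 3×5 + 9×1 = 72

Quinn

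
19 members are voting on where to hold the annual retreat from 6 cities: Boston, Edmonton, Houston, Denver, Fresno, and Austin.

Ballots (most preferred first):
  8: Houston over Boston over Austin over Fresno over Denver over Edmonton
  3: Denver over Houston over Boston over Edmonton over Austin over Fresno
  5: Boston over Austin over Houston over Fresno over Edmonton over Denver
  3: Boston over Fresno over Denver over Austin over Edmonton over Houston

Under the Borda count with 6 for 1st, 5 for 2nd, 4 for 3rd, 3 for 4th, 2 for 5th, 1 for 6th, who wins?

Boston

Boston: 8×5 + 3×4 + 5×6 + 3×6 = 100
Edmonton: 8×1 + 3×3 + 5×2 + 3×2 = 33
Houston: 8×6 + 3×5 + 5×4 + 3×1 = 86
Denver: 8×2 + 3×6 + 5×1 + 3×4 = 51
Fresno: 8×3 + 3×1 + 5×3 + 3×5 = 57
Austin: 8×4 + 3×2 + 5×5 + 3×3 = 72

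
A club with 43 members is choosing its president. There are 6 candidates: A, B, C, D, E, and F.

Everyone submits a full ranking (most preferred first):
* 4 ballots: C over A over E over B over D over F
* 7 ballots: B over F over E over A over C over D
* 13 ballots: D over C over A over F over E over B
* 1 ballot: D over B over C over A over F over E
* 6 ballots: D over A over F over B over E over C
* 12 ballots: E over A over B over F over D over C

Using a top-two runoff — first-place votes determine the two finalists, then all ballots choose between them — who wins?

Round 1 first-place votes: A 0, B 7, C 4, D 20, E 12, F 0. D and E advance.
Runoff: D is ranked above E on 20 ballots, E above D on 23.

E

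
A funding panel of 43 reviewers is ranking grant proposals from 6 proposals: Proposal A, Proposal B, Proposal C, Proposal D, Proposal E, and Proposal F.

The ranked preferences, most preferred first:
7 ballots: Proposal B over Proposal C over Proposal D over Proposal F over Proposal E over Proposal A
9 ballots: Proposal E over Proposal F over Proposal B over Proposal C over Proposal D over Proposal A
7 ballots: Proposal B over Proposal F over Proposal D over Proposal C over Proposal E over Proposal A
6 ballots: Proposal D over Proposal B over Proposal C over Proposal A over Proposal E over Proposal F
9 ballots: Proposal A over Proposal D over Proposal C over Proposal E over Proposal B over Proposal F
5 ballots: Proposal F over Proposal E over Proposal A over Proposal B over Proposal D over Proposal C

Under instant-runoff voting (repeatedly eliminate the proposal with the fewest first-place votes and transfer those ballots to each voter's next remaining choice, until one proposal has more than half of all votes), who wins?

Proposal E

Round 1: Proposal A 9, Proposal B 14, Proposal C 0, Proposal D 6, Proposal E 9, Proposal F 5. Proposal C eliminated.
Round 2: Proposal A 9, Proposal B 14, Proposal D 6, Proposal E 9, Proposal F 5. Proposal F eliminated.
Round 3: Proposal A 9, Proposal B 14, Proposal D 6, Proposal E 14. Proposal D eliminated.
Round 4: Proposal A 9, Proposal B 20, Proposal E 14. Proposal A eliminated.
Round 5: Proposal B 20, Proposal E 23. Proposal E has a majority (≥22).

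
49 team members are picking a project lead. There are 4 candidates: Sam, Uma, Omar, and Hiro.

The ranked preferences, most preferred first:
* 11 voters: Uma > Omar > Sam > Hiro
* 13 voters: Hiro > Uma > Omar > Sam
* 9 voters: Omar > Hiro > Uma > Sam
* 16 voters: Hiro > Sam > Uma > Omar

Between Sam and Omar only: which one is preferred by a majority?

Omar

Sam is ranked above Omar on 16 ballots; Omar above Sam on 33.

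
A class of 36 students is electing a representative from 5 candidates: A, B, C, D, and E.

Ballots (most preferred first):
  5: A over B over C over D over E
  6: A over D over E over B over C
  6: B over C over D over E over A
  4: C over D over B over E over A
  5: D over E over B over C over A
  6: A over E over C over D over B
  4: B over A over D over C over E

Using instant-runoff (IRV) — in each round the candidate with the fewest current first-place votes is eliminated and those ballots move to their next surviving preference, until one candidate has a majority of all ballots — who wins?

B

Round 1: A 17, B 10, C 4, D 5, E 0. E eliminated.
Round 2: A 17, B 10, C 4, D 5. C eliminated.
Round 3: A 17, B 10, D 9. D eliminated.
Round 4: A 17, B 19. B has a majority (≥19).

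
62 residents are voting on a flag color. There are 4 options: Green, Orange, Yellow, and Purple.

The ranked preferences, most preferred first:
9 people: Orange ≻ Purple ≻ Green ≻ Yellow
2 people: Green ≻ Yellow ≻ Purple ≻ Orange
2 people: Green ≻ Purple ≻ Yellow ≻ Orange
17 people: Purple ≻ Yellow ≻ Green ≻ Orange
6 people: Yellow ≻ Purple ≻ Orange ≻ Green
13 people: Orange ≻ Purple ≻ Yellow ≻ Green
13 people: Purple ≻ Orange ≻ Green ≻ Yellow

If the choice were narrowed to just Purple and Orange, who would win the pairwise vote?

Purple

Purple is ranked above Orange on 40 ballots; Orange above Purple on 22.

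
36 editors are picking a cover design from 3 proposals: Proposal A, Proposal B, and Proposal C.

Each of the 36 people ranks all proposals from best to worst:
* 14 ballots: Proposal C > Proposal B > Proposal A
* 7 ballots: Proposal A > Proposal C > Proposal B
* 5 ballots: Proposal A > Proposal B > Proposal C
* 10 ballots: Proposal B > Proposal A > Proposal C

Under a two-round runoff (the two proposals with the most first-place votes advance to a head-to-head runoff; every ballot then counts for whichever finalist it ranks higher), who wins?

Round 1 first-place votes: Proposal A 12, Proposal B 10, Proposal C 14. Proposal C and Proposal A advance.
Runoff: Proposal C is ranked above Proposal A on 14 ballots, Proposal A above Proposal C on 22.

Proposal A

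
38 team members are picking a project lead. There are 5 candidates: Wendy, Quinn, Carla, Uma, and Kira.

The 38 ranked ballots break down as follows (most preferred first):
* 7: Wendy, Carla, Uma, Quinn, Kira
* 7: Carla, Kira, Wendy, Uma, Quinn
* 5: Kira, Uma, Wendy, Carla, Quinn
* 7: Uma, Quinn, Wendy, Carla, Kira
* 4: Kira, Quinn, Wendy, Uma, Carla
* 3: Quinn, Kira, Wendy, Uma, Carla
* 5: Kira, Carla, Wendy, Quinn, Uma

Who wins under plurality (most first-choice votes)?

First-place votes: Wendy 7, Quinn 3, Carla 7, Uma 7, Kira 14.

Kira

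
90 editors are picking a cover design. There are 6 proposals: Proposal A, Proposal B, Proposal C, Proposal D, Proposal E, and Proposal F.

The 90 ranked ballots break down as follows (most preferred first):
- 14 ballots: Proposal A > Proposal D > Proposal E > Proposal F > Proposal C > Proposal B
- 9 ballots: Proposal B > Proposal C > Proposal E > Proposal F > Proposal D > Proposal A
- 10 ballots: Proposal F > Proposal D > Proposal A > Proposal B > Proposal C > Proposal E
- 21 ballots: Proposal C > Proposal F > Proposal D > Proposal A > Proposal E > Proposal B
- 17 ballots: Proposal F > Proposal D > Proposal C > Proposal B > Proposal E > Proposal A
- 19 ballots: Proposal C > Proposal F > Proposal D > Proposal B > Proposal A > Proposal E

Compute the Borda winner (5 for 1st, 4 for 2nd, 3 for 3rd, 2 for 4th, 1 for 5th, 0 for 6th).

Proposal F

Proposal A: 14×5 + 9×0 + 10×3 + 21×2 + 17×0 + 19×1 = 161
Proposal B: 14×0 + 9×5 + 10×2 + 21×0 + 17×2 + 19×2 = 137
Proposal C: 14×1 + 9×4 + 10×1 + 21×5 + 17×3 + 19×5 = 311
Proposal D: 14×4 + 9×1 + 10×4 + 21×3 + 17×4 + 19×3 = 293
Proposal E: 14×3 + 9×3 + 10×0 + 21×1 + 17×1 + 19×0 = 107
Proposal F: 14×2 + 9×2 + 10×5 + 21×4 + 17×5 + 19×4 = 341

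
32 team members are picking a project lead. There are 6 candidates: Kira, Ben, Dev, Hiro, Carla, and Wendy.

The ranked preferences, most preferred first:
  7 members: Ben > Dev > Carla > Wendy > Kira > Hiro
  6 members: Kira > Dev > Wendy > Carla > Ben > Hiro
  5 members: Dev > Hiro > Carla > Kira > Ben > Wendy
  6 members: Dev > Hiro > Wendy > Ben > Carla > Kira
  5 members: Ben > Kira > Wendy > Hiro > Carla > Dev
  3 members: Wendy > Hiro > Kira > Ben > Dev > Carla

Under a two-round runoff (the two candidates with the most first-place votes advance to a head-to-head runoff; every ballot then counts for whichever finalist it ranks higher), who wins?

Round 1 first-place votes: Kira 6, Ben 12, Dev 11, Hiro 0, Carla 0, Wendy 3. Ben and Dev advance.
Runoff: Ben is ranked above Dev on 15 ballots, Dev above Ben on 17.

Dev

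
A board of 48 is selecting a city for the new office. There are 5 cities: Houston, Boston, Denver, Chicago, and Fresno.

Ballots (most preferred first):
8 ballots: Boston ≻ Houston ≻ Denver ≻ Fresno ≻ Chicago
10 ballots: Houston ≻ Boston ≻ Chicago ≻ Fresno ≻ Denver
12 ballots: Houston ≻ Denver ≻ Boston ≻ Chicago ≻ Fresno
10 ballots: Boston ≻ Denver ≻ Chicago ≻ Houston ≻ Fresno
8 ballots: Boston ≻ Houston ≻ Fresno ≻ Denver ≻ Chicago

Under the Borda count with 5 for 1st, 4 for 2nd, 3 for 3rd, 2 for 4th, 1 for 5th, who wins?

Houston: 8×4 + 10×5 + 12×5 + 10×2 + 8×4 = 194
Boston: 8×5 + 10×4 + 12×3 + 10×5 + 8×5 = 206
Denver: 8×3 + 10×1 + 12×4 + 10×4 + 8×2 = 138
Chicago: 8×1 + 10×3 + 12×2 + 10×3 + 8×1 = 100
Fresno: 8×2 + 10×2 + 12×1 + 10×1 + 8×3 = 82

Boston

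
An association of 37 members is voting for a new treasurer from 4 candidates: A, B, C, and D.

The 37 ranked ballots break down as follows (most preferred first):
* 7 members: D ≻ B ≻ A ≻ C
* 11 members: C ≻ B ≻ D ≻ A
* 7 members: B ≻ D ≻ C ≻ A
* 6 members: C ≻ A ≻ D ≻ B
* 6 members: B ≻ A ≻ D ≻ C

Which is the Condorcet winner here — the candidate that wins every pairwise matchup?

B vs A: 31–6
B vs C: 20–17
B vs D: 24–13
B beats every other candidate.

B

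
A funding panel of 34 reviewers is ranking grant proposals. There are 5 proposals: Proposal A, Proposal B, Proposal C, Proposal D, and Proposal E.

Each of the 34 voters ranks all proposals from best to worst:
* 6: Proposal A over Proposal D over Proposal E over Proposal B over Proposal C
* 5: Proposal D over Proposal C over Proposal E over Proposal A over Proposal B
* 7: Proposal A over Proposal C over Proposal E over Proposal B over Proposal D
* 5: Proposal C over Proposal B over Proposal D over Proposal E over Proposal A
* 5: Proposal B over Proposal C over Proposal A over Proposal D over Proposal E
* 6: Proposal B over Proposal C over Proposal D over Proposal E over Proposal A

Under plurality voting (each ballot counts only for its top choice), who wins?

Proposal A

First-place votes: Proposal A 13, Proposal B 11, Proposal C 5, Proposal D 5, Proposal E 0.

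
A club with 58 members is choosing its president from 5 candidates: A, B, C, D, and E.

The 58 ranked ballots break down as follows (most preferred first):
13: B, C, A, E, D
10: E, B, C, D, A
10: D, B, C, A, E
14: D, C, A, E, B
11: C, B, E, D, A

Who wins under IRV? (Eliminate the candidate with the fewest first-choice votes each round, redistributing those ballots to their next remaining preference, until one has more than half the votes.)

Round 1: A 0, B 13, C 11, D 24, E 10. A eliminated.
Round 2: B 13, C 11, D 24, E 10. E eliminated.
Round 3: B 23, C 11, D 24. C eliminated.
Round 4: B 34, D 24. B has a majority (≥30).

B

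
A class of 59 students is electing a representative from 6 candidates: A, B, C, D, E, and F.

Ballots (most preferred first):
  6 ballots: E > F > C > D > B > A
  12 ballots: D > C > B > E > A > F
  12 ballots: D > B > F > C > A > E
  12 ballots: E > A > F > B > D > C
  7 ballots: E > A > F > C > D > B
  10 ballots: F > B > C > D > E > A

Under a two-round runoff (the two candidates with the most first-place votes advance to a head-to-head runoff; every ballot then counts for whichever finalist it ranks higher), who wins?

D

Round 1 first-place votes: A 0, B 0, C 0, D 24, E 25, F 10. E and D advance.
Runoff: E is ranked above D on 25 ballots, D above E on 34.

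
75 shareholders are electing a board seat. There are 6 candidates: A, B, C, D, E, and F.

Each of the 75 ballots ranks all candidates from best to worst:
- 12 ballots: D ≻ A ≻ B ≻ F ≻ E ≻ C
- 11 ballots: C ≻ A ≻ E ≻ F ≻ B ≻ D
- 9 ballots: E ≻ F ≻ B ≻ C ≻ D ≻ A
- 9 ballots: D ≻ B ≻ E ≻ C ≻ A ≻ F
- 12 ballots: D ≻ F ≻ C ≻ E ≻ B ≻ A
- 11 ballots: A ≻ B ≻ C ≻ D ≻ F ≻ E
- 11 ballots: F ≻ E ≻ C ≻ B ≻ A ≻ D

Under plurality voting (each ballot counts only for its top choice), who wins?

First-place votes: A 11, B 0, C 11, D 33, E 9, F 11.

D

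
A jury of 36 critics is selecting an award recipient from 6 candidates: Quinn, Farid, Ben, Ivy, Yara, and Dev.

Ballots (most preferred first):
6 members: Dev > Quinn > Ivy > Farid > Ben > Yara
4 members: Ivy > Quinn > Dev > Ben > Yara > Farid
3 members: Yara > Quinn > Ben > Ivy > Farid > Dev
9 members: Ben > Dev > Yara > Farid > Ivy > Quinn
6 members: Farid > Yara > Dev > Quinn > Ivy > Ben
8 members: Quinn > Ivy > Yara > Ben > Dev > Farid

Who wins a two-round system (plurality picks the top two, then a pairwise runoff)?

Quinn

Round 1 first-place votes: Quinn 8, Farid 6, Ben 9, Ivy 4, Yara 3, Dev 6. Ben and Quinn advance.
Runoff: Ben is ranked above Quinn on 9 ballots, Quinn above Ben on 27.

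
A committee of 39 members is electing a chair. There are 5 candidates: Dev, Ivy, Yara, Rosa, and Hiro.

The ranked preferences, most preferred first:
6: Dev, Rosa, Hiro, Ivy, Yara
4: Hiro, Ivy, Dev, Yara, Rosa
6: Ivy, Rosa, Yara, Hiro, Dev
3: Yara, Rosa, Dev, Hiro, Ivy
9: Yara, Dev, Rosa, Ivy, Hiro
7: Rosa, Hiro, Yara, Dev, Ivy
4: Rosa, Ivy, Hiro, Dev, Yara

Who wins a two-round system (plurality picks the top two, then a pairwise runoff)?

Rosa

Round 1 first-place votes: Dev 6, Ivy 6, Yara 12, Rosa 11, Hiro 4. Yara and Rosa advance.
Runoff: Yara is ranked above Rosa on 16 ballots, Rosa above Yara on 23.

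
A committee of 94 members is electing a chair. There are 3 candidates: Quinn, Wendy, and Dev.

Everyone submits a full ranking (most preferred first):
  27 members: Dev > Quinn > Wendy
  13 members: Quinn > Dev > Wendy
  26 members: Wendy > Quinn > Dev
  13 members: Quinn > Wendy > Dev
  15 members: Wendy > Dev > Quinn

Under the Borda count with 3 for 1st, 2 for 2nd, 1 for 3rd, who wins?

Quinn

Quinn: 27×2 + 13×3 + 26×2 + 13×3 + 15×1 = 199
Wendy: 27×1 + 13×1 + 26×3 + 13×2 + 15×3 = 189
Dev: 27×3 + 13×2 + 26×1 + 13×1 + 15×2 = 176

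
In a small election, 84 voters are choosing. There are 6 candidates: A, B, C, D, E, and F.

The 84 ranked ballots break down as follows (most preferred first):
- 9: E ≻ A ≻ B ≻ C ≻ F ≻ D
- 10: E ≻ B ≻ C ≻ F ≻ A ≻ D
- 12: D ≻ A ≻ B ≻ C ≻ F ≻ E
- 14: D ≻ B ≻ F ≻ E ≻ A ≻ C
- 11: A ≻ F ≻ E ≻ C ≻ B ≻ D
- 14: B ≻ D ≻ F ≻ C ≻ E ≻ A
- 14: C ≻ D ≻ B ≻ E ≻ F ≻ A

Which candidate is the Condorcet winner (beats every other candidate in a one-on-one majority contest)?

B

B vs A: 52–32
B vs C: 59–25
B vs D: 44–40
B vs E: 54–30
B vs F: 73–11
B beats every other candidate.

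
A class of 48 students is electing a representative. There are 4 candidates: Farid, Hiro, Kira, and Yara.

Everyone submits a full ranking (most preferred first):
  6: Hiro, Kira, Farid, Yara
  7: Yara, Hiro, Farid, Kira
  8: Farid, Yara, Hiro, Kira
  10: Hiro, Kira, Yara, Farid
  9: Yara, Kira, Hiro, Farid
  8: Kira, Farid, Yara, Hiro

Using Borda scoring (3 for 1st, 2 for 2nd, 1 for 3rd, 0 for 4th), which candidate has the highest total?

Farid: 6×1 + 7×1 + 8×3 + 10×0 + 9×0 + 8×2 = 53
Hiro: 6×3 + 7×2 + 8×1 + 10×3 + 9×1 + 8×0 = 79
Kira: 6×2 + 7×0 + 8×0 + 10×2 + 9×2 + 8×3 = 74
Yara: 6×0 + 7×3 + 8×2 + 10×1 + 9×3 + 8×1 = 82

Yara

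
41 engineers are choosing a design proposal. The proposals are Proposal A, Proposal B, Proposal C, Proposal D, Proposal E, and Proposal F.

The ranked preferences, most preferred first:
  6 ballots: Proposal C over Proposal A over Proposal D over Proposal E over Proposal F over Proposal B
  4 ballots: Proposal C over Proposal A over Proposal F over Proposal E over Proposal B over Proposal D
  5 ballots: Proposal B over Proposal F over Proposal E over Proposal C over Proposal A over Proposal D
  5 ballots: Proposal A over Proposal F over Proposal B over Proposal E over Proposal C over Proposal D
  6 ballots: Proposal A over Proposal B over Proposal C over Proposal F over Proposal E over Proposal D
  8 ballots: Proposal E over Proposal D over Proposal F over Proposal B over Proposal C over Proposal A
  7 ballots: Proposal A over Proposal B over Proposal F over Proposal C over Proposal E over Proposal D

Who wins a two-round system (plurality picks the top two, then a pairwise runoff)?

Proposal C

Round 1 first-place votes: Proposal A 18, Proposal B 5, Proposal C 10, Proposal D 0, Proposal E 8, Proposal F 0. Proposal A and Proposal C advance.
Runoff: Proposal A is ranked above Proposal C on 18 ballots, Proposal C above Proposal A on 23.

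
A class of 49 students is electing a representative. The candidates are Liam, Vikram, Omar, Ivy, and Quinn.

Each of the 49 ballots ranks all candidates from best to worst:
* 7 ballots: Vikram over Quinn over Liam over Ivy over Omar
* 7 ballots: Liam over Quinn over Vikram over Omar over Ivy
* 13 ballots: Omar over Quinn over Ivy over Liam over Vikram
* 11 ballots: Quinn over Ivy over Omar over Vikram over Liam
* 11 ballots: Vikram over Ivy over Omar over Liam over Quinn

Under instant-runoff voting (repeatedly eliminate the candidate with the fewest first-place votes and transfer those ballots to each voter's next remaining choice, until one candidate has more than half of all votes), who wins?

Quinn

Round 1: Liam 7, Vikram 18, Omar 13, Ivy 0, Quinn 11. Ivy eliminated.
Round 2: Liam 7, Vikram 18, Omar 13, Quinn 11. Liam eliminated.
Round 3: Vikram 18, Omar 13, Quinn 18. Omar eliminated.
Round 4: Vikram 18, Quinn 31. Quinn has a majority (≥25).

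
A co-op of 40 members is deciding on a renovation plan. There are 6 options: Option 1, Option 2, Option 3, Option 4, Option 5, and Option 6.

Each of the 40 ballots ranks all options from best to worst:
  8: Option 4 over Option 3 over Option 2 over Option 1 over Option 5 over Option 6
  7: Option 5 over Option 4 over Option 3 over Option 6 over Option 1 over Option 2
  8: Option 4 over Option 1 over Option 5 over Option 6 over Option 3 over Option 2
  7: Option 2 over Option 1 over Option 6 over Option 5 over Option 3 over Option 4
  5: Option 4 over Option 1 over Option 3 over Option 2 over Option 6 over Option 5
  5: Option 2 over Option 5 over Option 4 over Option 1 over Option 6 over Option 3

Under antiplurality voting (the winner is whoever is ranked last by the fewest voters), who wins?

Last-place votes: Option 1 0, Option 2 15, Option 3 5, Option 4 7, Option 5 5, Option 6 8.

Option 1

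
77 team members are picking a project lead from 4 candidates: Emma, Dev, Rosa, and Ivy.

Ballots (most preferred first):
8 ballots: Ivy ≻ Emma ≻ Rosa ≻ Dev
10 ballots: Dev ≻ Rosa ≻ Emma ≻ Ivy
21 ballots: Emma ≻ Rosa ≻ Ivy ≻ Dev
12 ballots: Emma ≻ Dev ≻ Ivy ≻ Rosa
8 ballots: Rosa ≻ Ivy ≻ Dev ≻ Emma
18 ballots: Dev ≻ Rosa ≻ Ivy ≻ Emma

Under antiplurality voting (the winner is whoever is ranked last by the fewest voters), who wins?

Ivy

Last-place votes: Emma 26, Dev 29, Rosa 12, Ivy 10.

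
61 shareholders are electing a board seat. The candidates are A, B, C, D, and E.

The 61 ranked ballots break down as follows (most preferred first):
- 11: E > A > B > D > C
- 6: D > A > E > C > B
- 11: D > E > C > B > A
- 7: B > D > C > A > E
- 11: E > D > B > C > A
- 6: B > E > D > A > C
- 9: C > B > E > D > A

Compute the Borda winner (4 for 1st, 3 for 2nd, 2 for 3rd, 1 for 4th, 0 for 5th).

E

A: 11×3 + 6×3 + 11×0 + 7×1 + 11×0 + 6×1 + 9×0 = 64
B: 11×2 + 6×0 + 11×1 + 7×4 + 11×2 + 6×4 + 9×3 = 134
C: 11×0 + 6×1 + 11×2 + 7×2 + 11×1 + 6×0 + 9×4 = 89
D: 11×1 + 6×4 + 11×4 + 7×3 + 11×3 + 6×2 + 9×1 = 154
E: 11×4 + 6×2 + 11×3 + 7×0 + 11×4 + 6×3 + 9×2 = 169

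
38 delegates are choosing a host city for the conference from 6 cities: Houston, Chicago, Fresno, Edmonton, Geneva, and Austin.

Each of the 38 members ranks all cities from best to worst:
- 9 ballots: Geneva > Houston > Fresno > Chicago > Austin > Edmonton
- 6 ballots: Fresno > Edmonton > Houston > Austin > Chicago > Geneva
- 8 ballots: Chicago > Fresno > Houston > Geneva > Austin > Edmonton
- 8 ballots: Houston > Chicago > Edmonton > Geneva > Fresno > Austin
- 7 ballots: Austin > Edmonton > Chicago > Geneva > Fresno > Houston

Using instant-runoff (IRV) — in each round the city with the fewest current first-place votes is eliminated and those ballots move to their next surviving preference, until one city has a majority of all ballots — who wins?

Round 1: Houston 8, Chicago 8, Fresno 6, Edmonton 0, Geneva 9, Austin 7. Edmonton eliminated.
Round 2: Houston 8, Chicago 8, Fresno 6, Geneva 9, Austin 7. Fresno eliminated.
Round 3: Houston 14, Chicago 8, Geneva 9, Austin 7. Austin eliminated.
Round 4: Houston 14, Chicago 15, Geneva 9. Geneva eliminated.
Round 5: Houston 23, Chicago 15. Houston has a majority (≥20).

Houston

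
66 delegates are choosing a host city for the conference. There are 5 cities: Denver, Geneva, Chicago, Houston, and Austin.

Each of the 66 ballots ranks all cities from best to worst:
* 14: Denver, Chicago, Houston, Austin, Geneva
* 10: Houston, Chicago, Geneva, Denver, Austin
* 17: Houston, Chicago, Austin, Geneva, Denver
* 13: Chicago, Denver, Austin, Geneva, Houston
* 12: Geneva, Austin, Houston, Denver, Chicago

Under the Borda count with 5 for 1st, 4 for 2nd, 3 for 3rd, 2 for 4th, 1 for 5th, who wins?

Chicago

Denver: 14×5 + 10×2 + 17×1 + 13×4 + 12×2 = 183
Geneva: 14×1 + 10×3 + 17×2 + 13×2 + 12×5 = 164
Chicago: 14×4 + 10×4 + 17×4 + 13×5 + 12×1 = 241
Houston: 14×3 + 10×5 + 17×5 + 13×1 + 12×3 = 226
Austin: 14×2 + 10×1 + 17×3 + 13×3 + 12×4 = 176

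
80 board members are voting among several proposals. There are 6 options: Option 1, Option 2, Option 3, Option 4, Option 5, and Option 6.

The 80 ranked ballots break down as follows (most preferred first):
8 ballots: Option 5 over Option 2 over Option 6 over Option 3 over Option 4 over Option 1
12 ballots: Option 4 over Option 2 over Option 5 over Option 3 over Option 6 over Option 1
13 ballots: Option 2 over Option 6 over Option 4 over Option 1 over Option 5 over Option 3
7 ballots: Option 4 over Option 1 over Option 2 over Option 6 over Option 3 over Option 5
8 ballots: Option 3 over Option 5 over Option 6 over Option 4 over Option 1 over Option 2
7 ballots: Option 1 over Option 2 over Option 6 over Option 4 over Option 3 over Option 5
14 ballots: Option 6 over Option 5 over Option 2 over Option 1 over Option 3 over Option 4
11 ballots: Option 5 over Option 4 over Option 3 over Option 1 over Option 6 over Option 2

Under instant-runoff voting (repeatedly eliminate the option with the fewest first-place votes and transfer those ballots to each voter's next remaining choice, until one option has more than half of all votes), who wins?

Round 1: Option 1 7, Option 2 13, Option 3 8, Option 4 19, Option 5 19, Option 6 14. Option 1 eliminated.
Round 2: Option 2 20, Option 3 8, Option 4 19, Option 5 19, Option 6 14. Option 3 eliminated.
Round 3: Option 2 20, Option 4 19, Option 5 27, Option 6 14. Option 6 eliminated.
Round 4: Option 2 20, Option 4 19, Option 5 41. Option 5 has a majority (≥41).

Option 5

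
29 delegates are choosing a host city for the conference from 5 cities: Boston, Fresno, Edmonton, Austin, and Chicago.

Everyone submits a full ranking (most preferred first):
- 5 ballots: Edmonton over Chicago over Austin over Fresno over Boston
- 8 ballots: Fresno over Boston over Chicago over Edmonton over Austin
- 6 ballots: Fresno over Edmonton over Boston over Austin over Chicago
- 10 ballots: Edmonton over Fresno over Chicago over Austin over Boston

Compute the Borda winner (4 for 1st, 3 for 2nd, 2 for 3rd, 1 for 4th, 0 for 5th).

Boston: 5×0 + 8×3 + 6×2 + 10×0 = 36
Fresno: 5×1 + 8×4 + 6×4 + 10×3 = 91
Edmonton: 5×4 + 8×1 + 6×3 + 10×4 = 86
Austin: 5×2 + 8×0 + 6×1 + 10×1 = 26
Chicago: 5×3 + 8×2 + 6×0 + 10×2 = 51

Fresno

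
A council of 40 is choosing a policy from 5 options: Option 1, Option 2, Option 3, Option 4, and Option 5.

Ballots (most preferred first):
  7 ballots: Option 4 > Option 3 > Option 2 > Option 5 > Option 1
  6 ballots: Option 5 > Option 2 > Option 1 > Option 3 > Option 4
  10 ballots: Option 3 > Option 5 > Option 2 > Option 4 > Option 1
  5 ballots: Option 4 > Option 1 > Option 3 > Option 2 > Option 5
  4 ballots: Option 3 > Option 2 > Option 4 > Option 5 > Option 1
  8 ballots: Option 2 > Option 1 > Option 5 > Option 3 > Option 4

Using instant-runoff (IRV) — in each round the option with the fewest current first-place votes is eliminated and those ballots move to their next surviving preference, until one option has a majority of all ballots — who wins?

Option 3

Round 1: Option 1 0, Option 2 8, Option 3 14, Option 4 12, Option 5 6. Option 1 eliminated.
Round 2: Option 2 8, Option 3 14, Option 4 12, Option 5 6. Option 5 eliminated.
Round 3: Option 2 14, Option 3 14, Option 4 12. Option 4 eliminated.
Round 4: Option 2 14, Option 3 26. Option 3 has a majority (≥21).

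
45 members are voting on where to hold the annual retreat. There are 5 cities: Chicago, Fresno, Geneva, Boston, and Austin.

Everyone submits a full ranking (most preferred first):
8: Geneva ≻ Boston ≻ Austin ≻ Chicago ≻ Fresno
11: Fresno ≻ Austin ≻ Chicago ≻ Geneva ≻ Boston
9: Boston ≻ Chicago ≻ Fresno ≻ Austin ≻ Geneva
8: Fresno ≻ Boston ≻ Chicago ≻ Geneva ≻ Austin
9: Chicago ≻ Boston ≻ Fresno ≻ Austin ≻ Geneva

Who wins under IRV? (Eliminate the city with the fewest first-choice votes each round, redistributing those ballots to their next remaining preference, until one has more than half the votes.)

Boston

Round 1: Chicago 9, Fresno 19, Geneva 8, Boston 9, Austin 0. Austin eliminated.
Round 2: Chicago 9, Fresno 19, Geneva 8, Boston 9. Geneva eliminated.
Round 3: Chicago 9, Fresno 19, Boston 17. Chicago eliminated.
Round 4: Fresno 19, Boston 26. Boston has a majority (≥23).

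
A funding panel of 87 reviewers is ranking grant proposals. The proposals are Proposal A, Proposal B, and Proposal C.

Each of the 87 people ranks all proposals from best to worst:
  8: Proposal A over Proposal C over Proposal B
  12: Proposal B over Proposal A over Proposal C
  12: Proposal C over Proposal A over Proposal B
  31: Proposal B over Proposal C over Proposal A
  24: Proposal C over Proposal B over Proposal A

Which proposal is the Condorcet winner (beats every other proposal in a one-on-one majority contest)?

Proposal C

Proposal C vs Proposal A: 67–20
Proposal C vs Proposal B: 44–43
Proposal C beats every other proposal.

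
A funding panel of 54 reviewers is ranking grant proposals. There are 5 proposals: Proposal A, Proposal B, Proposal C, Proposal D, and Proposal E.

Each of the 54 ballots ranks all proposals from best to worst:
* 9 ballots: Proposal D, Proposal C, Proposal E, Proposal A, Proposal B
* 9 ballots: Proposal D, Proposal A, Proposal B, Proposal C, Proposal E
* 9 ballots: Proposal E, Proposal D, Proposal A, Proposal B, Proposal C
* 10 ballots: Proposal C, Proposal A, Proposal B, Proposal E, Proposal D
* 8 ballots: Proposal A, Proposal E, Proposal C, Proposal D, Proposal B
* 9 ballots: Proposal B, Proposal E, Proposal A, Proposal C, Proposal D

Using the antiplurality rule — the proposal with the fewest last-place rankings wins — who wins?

Proposal A

Last-place votes: Proposal A 0, Proposal B 17, Proposal C 9, Proposal D 19, Proposal E 9.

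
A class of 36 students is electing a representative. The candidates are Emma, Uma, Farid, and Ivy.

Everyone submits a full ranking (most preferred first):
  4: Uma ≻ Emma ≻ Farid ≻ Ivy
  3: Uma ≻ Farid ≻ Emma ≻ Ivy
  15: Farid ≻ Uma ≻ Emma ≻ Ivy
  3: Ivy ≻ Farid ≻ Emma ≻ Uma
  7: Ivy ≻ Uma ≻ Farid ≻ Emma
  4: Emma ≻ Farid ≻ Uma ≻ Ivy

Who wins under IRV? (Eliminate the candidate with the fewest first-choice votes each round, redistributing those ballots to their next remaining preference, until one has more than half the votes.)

Round 1: Emma 4, Uma 7, Farid 15, Ivy 10. Emma eliminated.
Round 2: Uma 7, Farid 19, Ivy 10. Farid has a majority (≥19).

Farid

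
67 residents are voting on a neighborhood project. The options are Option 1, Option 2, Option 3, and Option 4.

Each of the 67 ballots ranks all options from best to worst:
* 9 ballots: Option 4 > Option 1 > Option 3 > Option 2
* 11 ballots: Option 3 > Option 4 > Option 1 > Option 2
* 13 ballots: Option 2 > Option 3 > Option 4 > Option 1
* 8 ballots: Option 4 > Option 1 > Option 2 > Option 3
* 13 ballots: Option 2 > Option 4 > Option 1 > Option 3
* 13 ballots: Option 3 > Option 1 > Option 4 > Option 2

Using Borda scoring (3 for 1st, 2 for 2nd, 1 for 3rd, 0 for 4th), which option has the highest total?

Option 1: 9×2 + 11×1 + 13×0 + 8×2 + 13×1 + 13×2 = 84
Option 2: 9×0 + 11×0 + 13×3 + 8×1 + 13×3 + 13×0 = 86
Option 3: 9×1 + 11×3 + 13×2 + 8×0 + 13×0 + 13×3 = 107
Option 4: 9×3 + 11×2 + 13×1 + 8×3 + 13×2 + 13×1 = 125

Option 4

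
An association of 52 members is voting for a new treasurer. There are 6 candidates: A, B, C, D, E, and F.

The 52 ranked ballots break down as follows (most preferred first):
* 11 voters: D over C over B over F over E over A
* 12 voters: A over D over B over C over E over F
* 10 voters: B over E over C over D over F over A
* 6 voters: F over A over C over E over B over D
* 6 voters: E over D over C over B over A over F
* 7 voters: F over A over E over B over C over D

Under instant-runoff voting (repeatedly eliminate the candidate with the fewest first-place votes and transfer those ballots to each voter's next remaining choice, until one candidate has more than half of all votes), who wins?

D

Round 1: A 12, B 10, C 0, D 11, E 6, F 13. C eliminated.
Round 2: A 12, B 10, D 11, E 6, F 13. E eliminated.
Round 3: A 12, B 10, D 17, F 13. B eliminated.
Round 4: A 12, D 27, F 13. D has a majority (≥27).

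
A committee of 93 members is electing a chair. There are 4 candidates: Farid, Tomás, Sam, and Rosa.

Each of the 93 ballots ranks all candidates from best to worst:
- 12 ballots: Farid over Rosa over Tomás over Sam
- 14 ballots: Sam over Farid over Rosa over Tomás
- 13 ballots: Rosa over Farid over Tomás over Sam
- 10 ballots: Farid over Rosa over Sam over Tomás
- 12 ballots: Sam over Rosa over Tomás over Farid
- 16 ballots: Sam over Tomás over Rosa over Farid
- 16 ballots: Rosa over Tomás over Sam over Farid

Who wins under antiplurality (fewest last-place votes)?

Rosa

Last-place votes: Farid 44, Tomás 24, Sam 25, Rosa 0.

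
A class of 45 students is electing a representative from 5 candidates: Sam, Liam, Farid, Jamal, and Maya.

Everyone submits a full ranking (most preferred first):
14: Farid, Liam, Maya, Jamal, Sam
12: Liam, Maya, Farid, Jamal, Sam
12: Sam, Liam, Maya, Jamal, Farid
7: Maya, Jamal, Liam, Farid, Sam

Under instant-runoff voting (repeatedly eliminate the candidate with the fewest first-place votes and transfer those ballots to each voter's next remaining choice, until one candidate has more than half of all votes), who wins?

Liam

Round 1: Sam 12, Liam 12, Farid 14, Jamal 0, Maya 7. Jamal eliminated.
Round 2: Sam 12, Liam 12, Farid 14, Maya 7. Maya eliminated.
Round 3: Sam 12, Liam 19, Farid 14. Sam eliminated.
Round 4: Liam 31, Farid 14. Liam has a majority (≥23).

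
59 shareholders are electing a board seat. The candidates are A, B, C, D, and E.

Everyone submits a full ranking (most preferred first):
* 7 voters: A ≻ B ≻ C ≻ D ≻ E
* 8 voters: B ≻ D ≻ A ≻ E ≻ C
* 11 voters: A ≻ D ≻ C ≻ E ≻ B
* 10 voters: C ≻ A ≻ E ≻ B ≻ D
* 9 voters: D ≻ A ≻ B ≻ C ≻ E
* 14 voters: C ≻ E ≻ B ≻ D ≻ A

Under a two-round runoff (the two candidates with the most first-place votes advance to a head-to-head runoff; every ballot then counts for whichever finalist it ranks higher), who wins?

Round 1 first-place votes: A 18, B 8, C 24, D 9, E 0. C and A advance.
Runoff: C is ranked above A on 24 ballots, A above C on 35.

A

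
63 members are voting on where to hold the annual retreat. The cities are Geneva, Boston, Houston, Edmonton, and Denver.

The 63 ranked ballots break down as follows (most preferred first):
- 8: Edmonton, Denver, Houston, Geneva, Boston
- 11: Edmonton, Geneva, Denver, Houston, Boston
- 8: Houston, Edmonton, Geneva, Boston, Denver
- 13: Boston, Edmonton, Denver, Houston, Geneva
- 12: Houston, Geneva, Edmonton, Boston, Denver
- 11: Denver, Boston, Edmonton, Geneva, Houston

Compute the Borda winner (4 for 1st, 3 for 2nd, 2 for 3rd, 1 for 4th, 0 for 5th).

Edmonton

Geneva: 8×1 + 11×3 + 8×2 + 13×0 + 12×3 + 11×1 = 104
Boston: 8×0 + 11×0 + 8×1 + 13×4 + 12×1 + 11×3 = 105
Houston: 8×2 + 11×1 + 8×4 + 13×1 + 12×4 + 11×0 = 120
Edmonton: 8×4 + 11×4 + 8×3 + 13×3 + 12×2 + 11×2 = 185
Denver: 8×3 + 11×2 + 8×0 + 13×2 + 12×0 + 11×4 = 116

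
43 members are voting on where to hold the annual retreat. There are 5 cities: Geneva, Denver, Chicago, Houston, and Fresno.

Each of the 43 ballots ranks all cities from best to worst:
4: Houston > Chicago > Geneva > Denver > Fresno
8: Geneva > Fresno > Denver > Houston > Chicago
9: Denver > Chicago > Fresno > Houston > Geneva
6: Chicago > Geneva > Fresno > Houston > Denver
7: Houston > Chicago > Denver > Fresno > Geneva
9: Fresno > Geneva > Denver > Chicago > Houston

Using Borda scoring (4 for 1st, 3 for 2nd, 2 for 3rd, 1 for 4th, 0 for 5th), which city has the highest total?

Fresno

Geneva: 4×2 + 8×4 + 9×0 + 6×3 + 7×0 + 9×3 = 85
Denver: 4×1 + 8×2 + 9×4 + 6×0 + 7×2 + 9×2 = 88
Chicago: 4×3 + 8×0 + 9×3 + 6×4 + 7×3 + 9×1 = 93
Houston: 4×4 + 8×1 + 9×1 + 6×1 + 7×4 + 9×0 = 67
Fresno: 4×0 + 8×3 + 9×2 + 6×2 + 7×1 + 9×4 = 97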